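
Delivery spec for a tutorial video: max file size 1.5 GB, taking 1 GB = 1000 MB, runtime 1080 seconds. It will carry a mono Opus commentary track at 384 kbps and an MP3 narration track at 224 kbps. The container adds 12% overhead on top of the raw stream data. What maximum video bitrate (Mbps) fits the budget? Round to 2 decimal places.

Budget: 1.5 GB = 12000.0 Mb.
Stream payload after overhead: 12000.0 / 1.12 = 10714.3 Mb.
Total bitrate budget: 10714.3 Mb / 1080 s = 9.921 Mbps.
Audio total: 384 + 224 = 608 kbps = 0.608 Mbps.
Video: 9.921 − 0.608 = 9.313 Mbps.

9.31 Mbps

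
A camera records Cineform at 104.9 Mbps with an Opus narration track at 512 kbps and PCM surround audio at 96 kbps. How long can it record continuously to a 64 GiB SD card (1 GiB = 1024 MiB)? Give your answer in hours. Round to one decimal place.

1.4 hours

Audio total: 512 + 96 = 608 kbps = 0.608 Mbps.
Total bitrate: 104.9 + 0.608 = 105.508 Mbps.
Capacity: 64 GiB = 549,756 Mb.
Recording time: 549,756 / 105.508 = 5,211 s ≈ 1.45 hours.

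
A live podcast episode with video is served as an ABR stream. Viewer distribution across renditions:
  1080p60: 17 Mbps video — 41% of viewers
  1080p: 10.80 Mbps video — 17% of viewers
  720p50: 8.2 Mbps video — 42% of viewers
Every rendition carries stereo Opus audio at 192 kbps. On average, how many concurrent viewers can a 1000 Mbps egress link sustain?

80

Audio: 192 kbps = 0.192 Mbps.
Average per-viewer bitrate: 0.41×17.192 + 0.17×10.992 + 0.42×8.392 = 12.442 Mbps.
1000 Mbps = 1,000 Mbps; 1,000 / 12.442 = 80.37 → 80.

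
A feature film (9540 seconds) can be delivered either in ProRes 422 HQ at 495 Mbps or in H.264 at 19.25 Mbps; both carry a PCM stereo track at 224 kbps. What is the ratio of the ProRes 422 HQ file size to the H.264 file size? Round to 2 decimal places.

25.43

Audio: 224 kbps = 0.224 Mbps.
ProRes 422 HQ: 495.224 Mbps × 9540 s = 4724437.0 Mb = 590.555 GB.
H.264: 19.474 Mbps × 9540 s = 185782.0 Mb = 23.223 GB.
Ratio: 590.555 / 23.223 = 25.430.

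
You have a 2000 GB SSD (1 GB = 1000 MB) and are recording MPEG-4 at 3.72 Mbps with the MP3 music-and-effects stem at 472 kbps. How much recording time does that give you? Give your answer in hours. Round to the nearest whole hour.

Audio: 472 kbps = 0.472 Mbps.
Total bitrate: 3.72 + 0.472 = 4.192 Mbps.
Capacity: 2000 GB = 16,000,000 Mb.
Recording time: 16,000,000 / 4.192 = 3,816,794 s ≈ 1,060 hours.

1060 hours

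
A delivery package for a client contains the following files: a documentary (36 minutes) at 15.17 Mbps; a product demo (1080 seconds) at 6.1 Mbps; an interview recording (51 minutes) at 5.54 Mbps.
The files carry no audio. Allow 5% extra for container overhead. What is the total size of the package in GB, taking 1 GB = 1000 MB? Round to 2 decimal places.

documentary: 15.170 Mbps × 2160 s × 1.05 = 34405.6 Mb
product demo: 6.100 Mbps × 1080 s × 1.05 = 6917.4 Mb
interview recording: 5.540 Mbps × 3060 s × 1.05 = 17800.0 Mb
Total: 59123.0 Mb = 7390.4 MB.
= 7.390 GB.

7.39 GB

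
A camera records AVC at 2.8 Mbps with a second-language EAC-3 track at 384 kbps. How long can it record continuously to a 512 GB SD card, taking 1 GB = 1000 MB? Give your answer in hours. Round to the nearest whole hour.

Audio: 384 kbps = 0.384 Mbps.
Total bitrate: 2.8 + 0.384 = 3.184 Mbps.
Capacity: 512 GB = 4,096,000 Mb.
Recording time: 4,096,000 / 3.184 = 1,286,432 s ≈ 357 hours.

357 hours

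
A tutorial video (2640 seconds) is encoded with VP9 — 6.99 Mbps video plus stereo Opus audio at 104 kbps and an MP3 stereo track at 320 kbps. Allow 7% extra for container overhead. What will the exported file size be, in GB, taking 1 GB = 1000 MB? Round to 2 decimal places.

2.62 GB

Audio total: 104 + 320 = 424 kbps = 0.424 Mbps.
Total bitrate: 6.99 + 0.424 = 7.414 Mbps.
Stream data: 7.414 Mbps × 2640 s = 19573.0 Mb.
With 7% container overhead: ×1.07.
20,943 Mb ÷ 8 = 2,618 MB → 2.618 GB.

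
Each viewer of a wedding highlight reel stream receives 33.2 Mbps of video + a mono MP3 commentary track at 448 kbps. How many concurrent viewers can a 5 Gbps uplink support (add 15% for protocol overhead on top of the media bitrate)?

129

Audio: 448 kbps = 0.448 Mbps.
Per-viewer media rate: 33.648 Mbps.
On the wire with 15% overhead: 38.695 Mbps.
5 Gbps = 5,000 Mbps; 5,000 / 38.695 = 129.21 → 129 viewers.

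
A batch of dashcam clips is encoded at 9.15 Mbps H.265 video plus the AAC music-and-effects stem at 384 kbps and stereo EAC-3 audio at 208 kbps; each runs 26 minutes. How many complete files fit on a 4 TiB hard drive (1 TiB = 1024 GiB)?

2315

26 min = 1560 s
Audio total: 384 + 208 = 592 kbps = 0.592 Mbps.
Total bitrate: 9.742 Mbps.
Per item: 9.742 Mbps × 1560 s = 15,198 Mb = 1,900 MB.
Capacity: 4 TiB = 35,184,372 Mb; 2315.14 items → 2315 complete.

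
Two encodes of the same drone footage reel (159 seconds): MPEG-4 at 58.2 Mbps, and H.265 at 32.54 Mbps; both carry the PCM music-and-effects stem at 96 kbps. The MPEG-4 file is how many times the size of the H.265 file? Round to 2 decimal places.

1.79

Audio: 96 kbps = 0.096 Mbps.
MPEG-4: 58.296 Mbps × 159 s = 9269.1 Mb = 1.159 GB.
H.265: 32.636 Mbps × 159 s = 5189.1 Mb = 0.649 GB.
Ratio: 1.159 / 0.649 = 1.786.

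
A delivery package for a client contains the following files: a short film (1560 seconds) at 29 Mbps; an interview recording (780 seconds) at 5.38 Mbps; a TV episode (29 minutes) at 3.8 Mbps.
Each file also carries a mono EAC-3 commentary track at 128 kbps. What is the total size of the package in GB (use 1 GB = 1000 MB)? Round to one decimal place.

Audio: 128 kbps = 0.128 Mbps.
short film: 29.128 Mbps × 1560 s = 45439.7 Mb
interview recording: 5.508 Mbps × 780 s = 4296.2 Mb
TV episode: 3.928 Mbps × 1740 s = 6834.7 Mb
Total: 56570.6 Mb = 7071.3 MB.
= 7.071 GB.

7.1 GB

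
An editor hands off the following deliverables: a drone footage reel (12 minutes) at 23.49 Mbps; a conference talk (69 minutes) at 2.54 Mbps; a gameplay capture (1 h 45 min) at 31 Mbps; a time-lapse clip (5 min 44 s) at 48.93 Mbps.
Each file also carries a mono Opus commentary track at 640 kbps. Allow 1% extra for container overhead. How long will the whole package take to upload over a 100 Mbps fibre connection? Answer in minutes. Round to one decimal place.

Audio: 640 kbps = 0.640 Mbps.
drone footage reel: 24.130 Mbps × 720 s × 1.01 = 17547.3 Mb
conference talk: 3.180 Mbps × 4140 s × 1.01 = 13296.9 Mb
gameplay capture: 31.640 Mbps × 6300 s × 1.01 = 201325.3 Mb
time-lapse clip: 49.570 Mbps × 344 s × 1.01 = 17222.6 Mb
Total: 249392.1 Mb = 31174.0 MB.
At 100 Mbps: 249392.1 / 100 = 2494 s ≈ 41.6 minutes.

41.6 minutes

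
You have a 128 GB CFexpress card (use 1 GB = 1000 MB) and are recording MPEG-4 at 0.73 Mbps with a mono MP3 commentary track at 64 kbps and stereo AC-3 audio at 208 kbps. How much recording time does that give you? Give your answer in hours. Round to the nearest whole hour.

Audio total: 64 + 208 = 272 kbps = 0.272 Mbps.
Total bitrate: 0.73 + 0.272 = 1.002 Mbps.
Capacity: 128 GB = 1,024,000 Mb.
Recording time: 1,024,000 / 1.002 = 1,021,956 s ≈ 284 hours.

284 hours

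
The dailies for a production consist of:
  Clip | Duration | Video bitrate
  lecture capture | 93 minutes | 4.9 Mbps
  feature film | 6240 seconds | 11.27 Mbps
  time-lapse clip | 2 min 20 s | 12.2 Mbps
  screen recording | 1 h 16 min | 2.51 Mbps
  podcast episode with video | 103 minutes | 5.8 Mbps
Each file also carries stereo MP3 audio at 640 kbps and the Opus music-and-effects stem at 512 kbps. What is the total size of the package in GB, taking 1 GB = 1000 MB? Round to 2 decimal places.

21.60 GB

Audio total: 640 + 512 = 1152 kbps = 1.152 Mbps.
lecture capture: 6.052 Mbps × 5580 s = 33770.2 Mb
feature film: 12.422 Mbps × 6240 s = 77513.3 Mb
time-lapse clip: 13.352 Mbps × 140 s = 1869.3 Mb
screen recording: 3.662 Mbps × 4560 s = 16698.7 Mb
podcast episode with video: 6.952 Mbps × 6180 s = 42963.4 Mb
Total: 172814.8 Mb = 21601.8 MB.
= 21.60 GB.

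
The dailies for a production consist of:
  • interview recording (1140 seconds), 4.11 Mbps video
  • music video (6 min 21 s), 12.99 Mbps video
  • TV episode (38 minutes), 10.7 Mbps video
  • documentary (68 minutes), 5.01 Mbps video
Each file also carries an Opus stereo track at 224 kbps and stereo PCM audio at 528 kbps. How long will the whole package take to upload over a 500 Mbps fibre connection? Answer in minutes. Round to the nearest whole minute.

Audio total: 224 + 528 = 752 kbps = 0.752 Mbps.
interview recording: 4.862 Mbps × 1140 s = 5542.7 Mb
music video: 13.742 Mbps × 381 s = 5235.7 Mb
TV episode: 11.452 Mbps × 2280 s = 26110.6 Mb
documentary: 5.762 Mbps × 4080 s = 23509.0 Mb
Total: 60397.9 Mb = 7549.7 MB.
At 500 Mbps: 60397.9 / 500 = 121 s ≈ 2.01 minutes.

2 minutes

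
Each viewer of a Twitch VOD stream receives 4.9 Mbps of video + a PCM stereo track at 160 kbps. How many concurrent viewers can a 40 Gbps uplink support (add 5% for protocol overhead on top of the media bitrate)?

7528

Audio: 160 kbps = 0.160 Mbps.
Per-viewer media rate: 5.060 Mbps.
On the wire with 5% overhead: 5.313 Mbps.
40 Gbps = 40,000 Mbps; 40,000 / 5.313 = 7528.70 → 7528 viewers.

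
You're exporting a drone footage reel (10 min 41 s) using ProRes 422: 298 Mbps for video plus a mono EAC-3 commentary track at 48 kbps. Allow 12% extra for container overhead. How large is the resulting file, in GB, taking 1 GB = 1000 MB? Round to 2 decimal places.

26.75 GB

10 min 41 s = 641 s
Audio: 48 kbps = 0.048 Mbps.
Total bitrate: 298 + 0.048 = 298.048 Mbps.
Stream data: 298.048 Mbps × 641 s = 191048.8 Mb.
With 12% container overhead: ×1.12.
213,975 Mb ÷ 8 = 26,747 MB → 26.75 GB.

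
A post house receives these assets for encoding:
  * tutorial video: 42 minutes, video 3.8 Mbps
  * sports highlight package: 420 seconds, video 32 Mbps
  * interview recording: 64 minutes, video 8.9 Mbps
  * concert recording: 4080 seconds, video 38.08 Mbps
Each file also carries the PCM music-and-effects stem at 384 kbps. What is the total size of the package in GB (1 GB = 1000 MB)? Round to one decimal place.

27.1 GB

Audio: 384 kbps = 0.384 Mbps.
tutorial video: 4.184 Mbps × 2520 s = 10543.7 Mb
sports highlight package: 32.384 Mbps × 420 s = 13601.3 Mb
interview recording: 9.284 Mbps × 3840 s = 35650.6 Mb
concert recording: 38.464 Mbps × 4080 s = 156933.1 Mb
Total: 216728.6 Mb = 27091.1 MB.
= 27.09 GB.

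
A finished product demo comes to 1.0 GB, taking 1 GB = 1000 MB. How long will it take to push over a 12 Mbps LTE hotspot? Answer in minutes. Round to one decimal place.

11.1 minutes

File: 1.0 GB = 8000.0 Mb.
At 12 Mbps: 8000.0 / 12 = 666.7 s ≈ 11.1 minutes.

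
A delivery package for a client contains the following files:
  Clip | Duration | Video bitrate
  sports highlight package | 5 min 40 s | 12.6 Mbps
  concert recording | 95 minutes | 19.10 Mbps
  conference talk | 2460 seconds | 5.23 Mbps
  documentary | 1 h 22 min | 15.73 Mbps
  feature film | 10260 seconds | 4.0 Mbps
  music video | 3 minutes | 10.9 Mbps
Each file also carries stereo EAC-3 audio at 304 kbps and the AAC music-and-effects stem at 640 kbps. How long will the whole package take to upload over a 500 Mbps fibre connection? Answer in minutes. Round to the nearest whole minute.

9 minutes

Audio total: 304 + 640 = 944 kbps = 0.944 Mbps.
sports highlight package: 13.544 Mbps × 340 s = 4605.0 Mb
concert recording: 20.044 Mbps × 5700 s = 114250.8 Mb
conference talk: 6.174 Mbps × 2460 s = 15188.0 Mb
documentary: 16.674 Mbps × 4920 s = 82036.1 Mb
feature film: 4.944 Mbps × 10260 s = 50725.4 Mb
music video: 11.844 Mbps × 180 s = 2131.9 Mb
Total: 268937.2 Mb = 33617.2 MB.
At 500 Mbps: 268937.2 / 500 = 538 s ≈ 8.96 minutes.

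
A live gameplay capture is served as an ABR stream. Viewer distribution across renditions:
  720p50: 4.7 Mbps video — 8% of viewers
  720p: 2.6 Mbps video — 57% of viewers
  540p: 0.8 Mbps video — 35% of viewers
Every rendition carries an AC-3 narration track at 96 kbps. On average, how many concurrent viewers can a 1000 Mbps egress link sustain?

447

Audio: 96 kbps = 0.096 Mbps.
Average per-viewer bitrate: 0.08×4.796 + 0.57×2.696 + 0.35×0.896 = 2.234 Mbps.
1000 Mbps = 1,000 Mbps; 1,000 / 2.234 = 447.63 → 447.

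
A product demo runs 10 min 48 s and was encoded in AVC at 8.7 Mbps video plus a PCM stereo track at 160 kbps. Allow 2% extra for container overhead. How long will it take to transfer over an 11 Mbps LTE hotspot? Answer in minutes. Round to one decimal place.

8.9 minutes

10 min 48 s = 648 s
Audio: 160 kbps = 0.160 Mbps.
Total bitrate: 8.860 Mbps.
File: 8.860 Mbps × 648 s = 5741.3 Mb.
With 2% container overhead: ×1.02. → 5856.1 Mb.
At 11 Mbps: 5856.1 / 11 = 532.4 s ≈ 8.87 minutes.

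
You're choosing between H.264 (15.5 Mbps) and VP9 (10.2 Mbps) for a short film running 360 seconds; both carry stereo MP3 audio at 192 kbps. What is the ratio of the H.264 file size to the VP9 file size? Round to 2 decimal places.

Audio: 192 kbps = 0.192 Mbps.
H.264: 15.692 Mbps × 360 s = 5649.1 Mb = 0.658 GiB.
VP9: 10.392 Mbps × 360 s = 3741.1 Mb = 0.436 GiB.
Ratio: 0.658 / 0.436 = 1.510.

1.51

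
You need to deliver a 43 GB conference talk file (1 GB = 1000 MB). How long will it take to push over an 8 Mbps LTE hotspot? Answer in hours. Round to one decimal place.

File: 43 GB = 344000.0 Mb.
At 8 Mbps: 344000.0 / 8 = 43000.0 s ≈ 11.9 hours.

11.9 hours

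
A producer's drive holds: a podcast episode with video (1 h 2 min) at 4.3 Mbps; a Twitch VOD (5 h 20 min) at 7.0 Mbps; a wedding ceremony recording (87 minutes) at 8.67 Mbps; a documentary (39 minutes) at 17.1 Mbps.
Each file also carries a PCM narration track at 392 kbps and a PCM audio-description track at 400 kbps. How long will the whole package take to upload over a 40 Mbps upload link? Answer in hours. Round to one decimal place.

1.8 hours

Audio total: 392 + 400 = 792 kbps = 0.792 Mbps.
podcast episode with video: 5.092 Mbps × 3720 s = 18942.2 Mb
Twitch VOD: 7.792 Mbps × 19200 s = 149606.4 Mb
wedding ceremony recording: 9.462 Mbps × 5220 s = 49391.6 Mb
documentary: 17.892 Mbps × 2340 s = 41867.3 Mb
Total: 259807.6 Mb = 32475.9 MB.
At 40 Mbps: 259807.6 / 40 = 6495 s ≈ 1.8 hours.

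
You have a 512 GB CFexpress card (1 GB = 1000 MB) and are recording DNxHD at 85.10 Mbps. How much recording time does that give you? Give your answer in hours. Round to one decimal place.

13.4 hours

Capacity: 512 GB = 4,096,000 Mb.
Recording time: 4,096,000 / 85.100 = 48,132 s ≈ 13.4 hours.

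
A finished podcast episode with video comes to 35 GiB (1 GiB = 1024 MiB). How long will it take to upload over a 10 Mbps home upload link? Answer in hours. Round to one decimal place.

File: 35 GiB = 300647.7 Mb.
At 10 Mbps: 300647.7 / 10 = 30064.8 s ≈ 8.35 hours.

8.4 hours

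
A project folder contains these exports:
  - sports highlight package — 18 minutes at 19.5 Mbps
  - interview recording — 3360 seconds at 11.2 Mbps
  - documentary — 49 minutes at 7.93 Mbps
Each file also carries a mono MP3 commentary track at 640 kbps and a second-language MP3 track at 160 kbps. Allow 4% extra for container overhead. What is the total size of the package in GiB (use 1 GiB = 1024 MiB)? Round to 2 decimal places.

10.64 GiB

Audio total: 640 + 160 = 800 kbps = 0.800 Mbps.
sports highlight package: 20.300 Mbps × 1080 s × 1.04 = 22801.0 Mb
interview recording: 12.000 Mbps × 3360 s × 1.04 = 41932.8 Mb
documentary: 8.730 Mbps × 2940 s × 1.04 = 26692.8 Mb
Total: 91426.6 Mb = 11428.3 MB.
= 10.64 GiB.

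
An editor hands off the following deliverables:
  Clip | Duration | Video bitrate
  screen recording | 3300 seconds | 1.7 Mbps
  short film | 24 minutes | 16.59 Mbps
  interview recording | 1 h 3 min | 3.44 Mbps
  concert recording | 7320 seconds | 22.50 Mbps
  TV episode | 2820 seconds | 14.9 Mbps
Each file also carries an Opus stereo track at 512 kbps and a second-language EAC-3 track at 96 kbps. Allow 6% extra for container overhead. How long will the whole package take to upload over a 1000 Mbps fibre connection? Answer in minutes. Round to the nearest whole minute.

Audio total: 512 + 96 = 608 kbps = 0.608 Mbps.
screen recording: 2.308 Mbps × 3300 s × 1.06 = 8073.4 Mb
short film: 17.198 Mbps × 1440 s × 1.06 = 26251.0 Mb
interview recording: 4.048 Mbps × 3780 s × 1.06 = 16219.5 Mb
concert recording: 23.108 Mbps × 7320 s × 1.06 = 179299.6 Mb
TV episode: 15.508 Mbps × 2820 s × 1.06 = 46356.5 Mb
Total: 276200.0 Mb = 34525.0 MB.
At 1000 Mbps: 276200.0 / 1000 = 276 s ≈ 4.6 minutes.

5 minutes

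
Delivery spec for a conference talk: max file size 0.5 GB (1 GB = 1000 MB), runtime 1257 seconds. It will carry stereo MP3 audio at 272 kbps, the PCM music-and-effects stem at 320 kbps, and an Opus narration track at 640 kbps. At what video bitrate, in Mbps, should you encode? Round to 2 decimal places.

1.95 Mbps

Budget: 0.5 GB = 4000.0 Mb.
Total bitrate budget: 4000.0 Mb / 1257 s = 3.182 Mbps.
Audio total: 272 + 320 + 640 = 1232 kbps = 1.232 Mbps.
Video: 3.182 − 1.232 = 1.950 Mbps.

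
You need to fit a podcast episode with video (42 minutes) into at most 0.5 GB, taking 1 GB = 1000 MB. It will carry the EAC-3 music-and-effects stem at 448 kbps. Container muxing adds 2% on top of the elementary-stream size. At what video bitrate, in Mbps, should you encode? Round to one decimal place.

Budget: 0.5 GB = 4000.0 Mb.
Stream payload after overhead: 4000.0 / 1.02 = 3921.6 Mb.
42 min = 2520 s
Total bitrate budget: 3921.6 Mb / 2520 s = 1.556 Mbps.
Audio: 448 kbps = 0.448 Mbps.
Video: 1.556 − 0.448 = 1.108 Mbps.

1.1 Mbps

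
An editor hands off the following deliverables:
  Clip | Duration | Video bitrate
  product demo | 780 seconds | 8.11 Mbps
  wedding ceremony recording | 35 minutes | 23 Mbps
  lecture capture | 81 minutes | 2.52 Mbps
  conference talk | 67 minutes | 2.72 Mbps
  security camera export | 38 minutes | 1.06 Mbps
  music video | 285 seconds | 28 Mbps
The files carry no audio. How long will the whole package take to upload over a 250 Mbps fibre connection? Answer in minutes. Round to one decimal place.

product demo: 8.110 Mbps × 780 s = 6325.8 Mb
wedding ceremony recording: 23.000 Mbps × 2100 s = 48300.0 Mb
lecture capture: 2.520 Mbps × 4860 s = 12247.2 Mb
conference talk: 2.720 Mbps × 4020 s = 10934.4 Mb
security camera export: 1.060 Mbps × 2280 s = 2416.8 Mb
music video: 28.000 Mbps × 285 s = 7980.0 Mb
Total: 88204.2 Mb = 11025.5 MB.
At 250 Mbps: 88204.2 / 250 = 353 s ≈ 5.88 minutes.

5.9 minutes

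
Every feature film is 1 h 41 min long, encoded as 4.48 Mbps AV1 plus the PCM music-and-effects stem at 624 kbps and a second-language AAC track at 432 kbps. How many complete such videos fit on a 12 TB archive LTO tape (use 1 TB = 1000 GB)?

2861

1 h 41 min = 101 min = 6060 s
Audio total: 624 + 432 = 1056 kbps = 1.056 Mbps.
Total bitrate: 5.536 Mbps.
Per item: 5.536 Mbps × 6060 s = 33,548 Mb = 4,194 MB.
Capacity: 12 TB = 96,000,000 Mb; 2861.56 items → 2861 complete.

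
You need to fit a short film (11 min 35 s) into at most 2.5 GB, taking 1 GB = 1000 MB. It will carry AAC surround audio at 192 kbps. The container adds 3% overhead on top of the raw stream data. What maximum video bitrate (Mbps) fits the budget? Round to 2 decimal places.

Budget: 2.5 GB = 20000.0 Mb.
Stream payload after overhead: 20000.0 / 1.03 = 19417.5 Mb.
11 min 35 s = 695 s
Total bitrate budget: 19417.5 Mb / 695 s = 27.939 Mbps.
Audio: 192 kbps = 0.192 Mbps.
Video: 27.939 − 0.192 = 27.747 Mbps.

27.75 Mbps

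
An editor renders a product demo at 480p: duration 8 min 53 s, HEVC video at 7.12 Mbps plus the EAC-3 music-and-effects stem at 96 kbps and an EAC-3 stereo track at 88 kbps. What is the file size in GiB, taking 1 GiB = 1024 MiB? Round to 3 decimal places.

0.453 GiB

8 min 53 s = 533 s
Audio total: 96 + 88 = 184 kbps = 0.184 Mbps.
Total bitrate: 7.12 + 0.184 = 7.304 Mbps.
Stream data: 7.304 Mbps × 533 s = 3893.0 Mb.
3,893 Mb = 486,629,000 bytes ÷ 1,073,741,824 = 0.4532 GiB.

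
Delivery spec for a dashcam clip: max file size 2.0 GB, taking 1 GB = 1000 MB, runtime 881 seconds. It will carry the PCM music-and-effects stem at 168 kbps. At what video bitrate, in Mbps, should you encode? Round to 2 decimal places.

17.99 Mbps

Budget: 2.0 GB = 16000.0 Mb.
Total bitrate budget: 16000.0 Mb / 881 s = 18.161 Mbps.
Audio: 168 kbps = 0.168 Mbps.
Video: 18.161 − 0.168 = 17.993 Mbps.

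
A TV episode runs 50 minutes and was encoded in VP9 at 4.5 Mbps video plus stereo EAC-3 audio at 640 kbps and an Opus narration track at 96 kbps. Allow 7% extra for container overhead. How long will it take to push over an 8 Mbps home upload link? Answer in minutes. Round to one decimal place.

35.0 minutes

50 min = 3000 s
Audio total: 640 + 96 = 736 kbps = 0.736 Mbps.
Total bitrate: 5.236 Mbps.
File: 5.236 Mbps × 3000 s = 15708.0 Mb.
With 7% container overhead: ×1.07. → 16807.6 Mb.
At 8 Mbps: 16807.6 / 8 = 2100.9 s ≈ 35 minutes.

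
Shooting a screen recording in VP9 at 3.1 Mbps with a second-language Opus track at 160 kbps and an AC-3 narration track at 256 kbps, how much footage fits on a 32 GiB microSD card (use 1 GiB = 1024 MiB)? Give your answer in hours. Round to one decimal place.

Audio total: 160 + 256 = 416 kbps = 0.416 Mbps.
Total bitrate: 3.1 + 0.416 = 3.516 Mbps.
Capacity: 32 GiB = 274,878 Mb.
Recording time: 274,878 / 3.516 = 78,179 s ≈ 21.7 hours.

21.7 hours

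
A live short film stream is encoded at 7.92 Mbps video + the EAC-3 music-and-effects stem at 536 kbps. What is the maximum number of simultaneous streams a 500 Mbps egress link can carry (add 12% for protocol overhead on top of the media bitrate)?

Audio: 536 kbps = 0.536 Mbps.
Per-viewer media rate: 8.456 Mbps.
On the wire with 12% overhead: 9.471 Mbps.
500 Mbps = 500.0 Mbps; 500.0 / 9.471 = 52.79 → 52 viewers.

52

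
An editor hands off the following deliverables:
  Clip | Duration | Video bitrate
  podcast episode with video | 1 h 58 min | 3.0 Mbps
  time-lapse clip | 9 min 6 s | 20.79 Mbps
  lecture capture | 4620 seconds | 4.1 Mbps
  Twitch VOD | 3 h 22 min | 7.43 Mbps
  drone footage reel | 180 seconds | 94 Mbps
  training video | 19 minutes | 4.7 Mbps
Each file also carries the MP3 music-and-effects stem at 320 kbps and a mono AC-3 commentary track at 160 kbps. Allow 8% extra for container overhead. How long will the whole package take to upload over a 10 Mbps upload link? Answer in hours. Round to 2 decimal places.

Audio total: 320 + 160 = 480 kbps = 0.480 Mbps.
podcast episode with video: 3.480 Mbps × 7080 s × 1.08 = 26609.5 Mb
time-lapse clip: 21.270 Mbps × 546 s × 1.08 = 12542.5 Mb
lecture capture: 4.580 Mbps × 4620 s × 1.08 = 22852.4 Mb
Twitch VOD: 7.910 Mbps × 12120 s × 1.08 = 103538.7 Mb
drone footage reel: 94.480 Mbps × 180 s × 1.08 = 18366.9 Mb
training video: 5.180 Mbps × 1140 s × 1.08 = 6377.6 Mb
Total: 190287.6 Mb = 23785.9 MB.
At 10 Mbps: 190287.6 / 10 = 19029 s ≈ 5.29 hours.

5.29 hours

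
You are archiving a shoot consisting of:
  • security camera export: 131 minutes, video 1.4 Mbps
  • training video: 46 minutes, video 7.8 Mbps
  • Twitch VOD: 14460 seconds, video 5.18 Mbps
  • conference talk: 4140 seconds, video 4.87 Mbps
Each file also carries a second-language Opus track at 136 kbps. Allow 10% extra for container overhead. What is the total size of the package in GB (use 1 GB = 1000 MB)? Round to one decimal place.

Audio: 136 kbps = 0.136 Mbps.
security camera export: 1.536 Mbps × 7860 s × 1.10 = 13280.3 Mb
training video: 7.936 Mbps × 2760 s × 1.10 = 24093.7 Mb
Twitch VOD: 5.316 Mbps × 14460 s × 1.10 = 84556.3 Mb
conference talk: 5.006 Mbps × 4140 s × 1.10 = 22797.3 Mb
Total: 144727.6 Mb = 18090.9 MB.
= 18.09 GB.

18.1 GB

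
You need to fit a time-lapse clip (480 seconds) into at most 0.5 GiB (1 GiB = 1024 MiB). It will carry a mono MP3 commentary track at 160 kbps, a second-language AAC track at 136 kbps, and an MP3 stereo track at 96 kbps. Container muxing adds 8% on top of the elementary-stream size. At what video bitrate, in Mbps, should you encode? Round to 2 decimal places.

Budget: 0.5 GiB = 4295.0 Mb.
Stream payload after overhead: 4295.0 / 1.08 = 3976.8 Mb.
Total bitrate budget: 3976.8 Mb / 480 s = 8.285 Mbps.
Audio total: 160 + 136 + 96 = 392 kbps = 0.392 Mbps.
Video: 8.285 − 0.392 = 7.893 Mbps.

7.89 Mbps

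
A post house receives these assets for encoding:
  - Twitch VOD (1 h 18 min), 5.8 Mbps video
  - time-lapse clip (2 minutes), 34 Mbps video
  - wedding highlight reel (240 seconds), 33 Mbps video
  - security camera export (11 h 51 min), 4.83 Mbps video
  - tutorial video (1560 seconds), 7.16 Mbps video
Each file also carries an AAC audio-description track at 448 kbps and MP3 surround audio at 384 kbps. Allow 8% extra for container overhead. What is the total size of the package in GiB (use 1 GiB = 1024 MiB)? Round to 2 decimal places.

37.38 GiB

Audio total: 448 + 384 = 832 kbps = 0.832 Mbps.
Twitch VOD: 6.632 Mbps × 4680 s × 1.08 = 33520.8 Mb
time-lapse clip: 34.832 Mbps × 120 s × 1.08 = 4514.2 Mb
wedding highlight reel: 33.832 Mbps × 240 s × 1.08 = 8769.3 Mb
security camera export: 5.662 Mbps × 42660 s × 1.08 = 260864.2 Mb
tutorial video: 7.992 Mbps × 1560 s × 1.08 = 13464.9 Mb
Total: 321133.4 Mb = 40141.7 MB.
= 37.38 GiB.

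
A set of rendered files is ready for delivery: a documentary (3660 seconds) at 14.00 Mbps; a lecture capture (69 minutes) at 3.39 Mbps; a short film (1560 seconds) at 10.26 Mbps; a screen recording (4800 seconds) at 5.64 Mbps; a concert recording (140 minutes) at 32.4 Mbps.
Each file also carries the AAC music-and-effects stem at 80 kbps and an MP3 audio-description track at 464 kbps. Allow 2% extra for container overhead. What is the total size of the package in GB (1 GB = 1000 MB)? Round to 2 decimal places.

Audio total: 80 + 464 = 544 kbps = 0.544 Mbps.
documentary: 14.544 Mbps × 3660 s × 1.02 = 54295.7 Mb
lecture capture: 3.934 Mbps × 4140 s × 1.02 = 16612.5 Mb
short film: 10.804 Mbps × 1560 s × 1.02 = 17191.3 Mb
screen recording: 6.184 Mbps × 4800 s × 1.02 = 30276.9 Mb
concert recording: 32.944 Mbps × 8400 s × 1.02 = 282264.2 Mb
Total: 400640.5 Mb = 50080.1 MB.
= 50.08 GB.

50.08 GB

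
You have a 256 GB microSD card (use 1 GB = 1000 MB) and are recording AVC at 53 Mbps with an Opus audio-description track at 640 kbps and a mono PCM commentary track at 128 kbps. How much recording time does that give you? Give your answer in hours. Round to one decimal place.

Audio total: 640 + 128 = 768 kbps = 0.768 Mbps.
Total bitrate: 53 + 0.768 = 53.768 Mbps.
Capacity: 256 GB = 2,048,000 Mb.
Recording time: 2,048,000 / 53.768 = 38,090 s ≈ 10.6 hours.

10.6 hours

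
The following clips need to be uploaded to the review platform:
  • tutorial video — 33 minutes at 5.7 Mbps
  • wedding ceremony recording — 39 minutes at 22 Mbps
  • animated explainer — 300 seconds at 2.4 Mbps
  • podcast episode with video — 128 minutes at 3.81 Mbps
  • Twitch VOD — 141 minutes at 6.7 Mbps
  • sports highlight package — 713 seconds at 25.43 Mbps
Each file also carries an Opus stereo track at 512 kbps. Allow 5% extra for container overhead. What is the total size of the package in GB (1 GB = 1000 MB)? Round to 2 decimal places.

Audio: 512 kbps = 0.512 Mbps.
tutorial video: 6.212 Mbps × 1980 s × 1.05 = 12914.7 Mb
wedding ceremony recording: 22.512 Mbps × 2340 s × 1.05 = 55312.0 Mb
animated explainer: 2.912 Mbps × 300 s × 1.05 = 917.3 Mb
podcast episode with video: 4.322 Mbps × 7680 s × 1.05 = 34852.6 Mb
Twitch VOD: 7.212 Mbps × 8460 s × 1.05 = 64064.2 Mb
sports highlight package: 25.942 Mbps × 713 s × 1.05 = 19421.5 Mb
Total: 187482.3 Mb = 23435.3 MB.
= 23.44 GB.

23.44 GB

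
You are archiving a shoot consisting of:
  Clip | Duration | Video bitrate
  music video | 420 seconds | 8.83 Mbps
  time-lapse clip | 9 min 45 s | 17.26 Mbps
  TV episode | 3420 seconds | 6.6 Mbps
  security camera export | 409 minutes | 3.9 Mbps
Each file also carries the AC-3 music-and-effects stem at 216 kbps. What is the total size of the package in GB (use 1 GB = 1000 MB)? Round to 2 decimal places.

Audio: 216 kbps = 0.216 Mbps.
music video: 9.046 Mbps × 420 s = 3799.3 Mb
time-lapse clip: 17.476 Mbps × 585 s = 10223.5 Mb
TV episode: 6.816 Mbps × 3420 s = 23310.7 Mb
security camera export: 4.116 Mbps × 24540 s = 101006.6 Mb
Total: 138340.1 Mb = 17292.5 MB.
= 17.29 GB.

17.29 GB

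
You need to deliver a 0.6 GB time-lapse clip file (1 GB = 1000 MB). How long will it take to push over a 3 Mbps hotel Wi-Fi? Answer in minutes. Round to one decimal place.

26.7 minutes

File: 0.6 GB = 4800.0 Mb.
At 3 Mbps: 4800.0 / 3 = 1600.0 s ≈ 26.7 minutes.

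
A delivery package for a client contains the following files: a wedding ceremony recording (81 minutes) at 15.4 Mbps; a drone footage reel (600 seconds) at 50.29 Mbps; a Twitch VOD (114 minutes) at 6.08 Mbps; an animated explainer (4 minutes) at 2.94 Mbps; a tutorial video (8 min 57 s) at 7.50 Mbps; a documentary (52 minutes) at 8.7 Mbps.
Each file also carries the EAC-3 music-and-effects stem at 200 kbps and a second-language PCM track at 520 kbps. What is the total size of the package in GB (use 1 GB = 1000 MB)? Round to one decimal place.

Audio total: 200 + 520 = 720 kbps = 0.720 Mbps.
wedding ceremony recording: 16.120 Mbps × 4860 s = 78343.2 Mb
drone footage reel: 51.010 Mbps × 600 s = 30606.0 Mb
Twitch VOD: 6.800 Mbps × 6840 s = 46512.0 Mb
animated explainer: 3.660 Mbps × 240 s = 878.4 Mb
tutorial video: 8.220 Mbps × 537 s = 4414.1 Mb
documentary: 9.420 Mbps × 3120 s = 29390.4 Mb
Total: 190144.1 Mb = 23768.0 MB.
= 23.77 GB.

23.8 GB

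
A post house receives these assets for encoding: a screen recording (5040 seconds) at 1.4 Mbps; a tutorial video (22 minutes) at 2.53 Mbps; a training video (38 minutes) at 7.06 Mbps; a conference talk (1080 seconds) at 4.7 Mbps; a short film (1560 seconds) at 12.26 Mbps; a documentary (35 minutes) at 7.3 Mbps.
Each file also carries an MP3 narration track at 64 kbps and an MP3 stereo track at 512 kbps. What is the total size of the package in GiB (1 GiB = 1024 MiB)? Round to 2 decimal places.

8.58 GiB

Audio total: 64 + 512 = 576 kbps = 0.576 Mbps.
screen recording: 1.976 Mbps × 5040 s = 9959.0 Mb
tutorial video: 3.106 Mbps × 1320 s = 4099.9 Mb
training video: 7.636 Mbps × 2280 s = 17410.1 Mb
conference talk: 5.276 Mbps × 1080 s = 5698.1 Mb
short film: 12.836 Mbps × 1560 s = 20024.2 Mb
documentary: 7.876 Mbps × 2100 s = 16539.6 Mb
Total: 73730.9 Mb = 9216.4 MB.
= 8.583 GiB.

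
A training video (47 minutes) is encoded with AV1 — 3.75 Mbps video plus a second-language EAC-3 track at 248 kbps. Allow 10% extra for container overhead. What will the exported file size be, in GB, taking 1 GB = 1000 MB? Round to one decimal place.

1.6 GB

47 min = 2820 s
Audio: 248 kbps = 0.248 Mbps.
Total bitrate: 3.75 + 0.248 = 3.998 Mbps.
Stream data: 3.998 Mbps × 2820 s = 11274.4 Mb.
With 10% container overhead: ×1.10.
12,402 Mb ÷ 8 = 1,550 MB → 1.550 GB.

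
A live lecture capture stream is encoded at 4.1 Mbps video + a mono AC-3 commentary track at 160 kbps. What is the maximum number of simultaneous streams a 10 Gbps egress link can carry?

2347

Audio: 160 kbps = 0.160 Mbps.
Per-viewer media rate: 4.260 Mbps.
10 Gbps = 10,000 Mbps; 10,000 / 4.260 = 2347.42 → 2347 viewers.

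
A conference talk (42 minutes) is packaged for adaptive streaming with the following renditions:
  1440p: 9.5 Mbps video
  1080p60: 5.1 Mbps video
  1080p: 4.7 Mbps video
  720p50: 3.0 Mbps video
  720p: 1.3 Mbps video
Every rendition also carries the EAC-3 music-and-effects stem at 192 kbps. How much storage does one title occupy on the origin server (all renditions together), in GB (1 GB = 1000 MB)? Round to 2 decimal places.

7.74 GB

42 min = 2520 s
Audio: 192 kbps = 0.192 Mbps.
Sum of rendition bitrates: (9.5+0.192) + (5.1+0.192) + (4.7+0.192) + (3.0+0.192) + (1.3+0.192) = 24.560 Mbps.
× 2520 s = 61,891 Mb = 7,736 MB = 7.736 GB.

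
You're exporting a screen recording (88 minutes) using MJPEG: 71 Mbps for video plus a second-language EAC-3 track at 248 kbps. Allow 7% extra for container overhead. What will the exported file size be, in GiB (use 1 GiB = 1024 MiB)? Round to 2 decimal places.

88 min = 5280 s
Audio: 248 kbps = 0.248 Mbps.
Total bitrate: 71 + 0.248 = 71.248 Mbps.
Stream data: 71.248 Mbps × 5280 s = 376189.4 Mb.
With 7% container overhead: ×1.07.
402,523 Mb = 50,315,337,600 bytes ÷ 1,073,741,824 = 46.86 GiB.

46.86 GiB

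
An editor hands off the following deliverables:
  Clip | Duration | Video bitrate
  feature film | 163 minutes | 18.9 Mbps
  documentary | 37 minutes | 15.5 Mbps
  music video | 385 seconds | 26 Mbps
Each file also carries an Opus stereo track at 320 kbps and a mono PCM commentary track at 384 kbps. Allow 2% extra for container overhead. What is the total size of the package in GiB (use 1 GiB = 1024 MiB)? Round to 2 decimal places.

Audio total: 320 + 384 = 704 kbps = 0.704 Mbps.
feature film: 19.604 Mbps × 9780 s × 1.02 = 195561.7 Mb
documentary: 16.204 Mbps × 2220 s × 1.02 = 36692.3 Mb
music video: 26.704 Mbps × 385 s × 1.02 = 10486.7 Mb
Total: 242740.7 Mb = 30342.6 MB.
= 28.26 GiB.

28.26 GiB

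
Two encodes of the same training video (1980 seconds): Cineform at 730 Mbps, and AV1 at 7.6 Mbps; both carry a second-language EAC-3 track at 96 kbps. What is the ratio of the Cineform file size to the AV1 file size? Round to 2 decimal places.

Audio: 96 kbps = 0.096 Mbps.
Cineform: 730.096 Mbps × 1980 s = 1445590.1 Mb = 180.699 GB.
AV1: 7.696 Mbps × 1980 s = 15238.1 Mb = 1.905 GB.
Ratio: 180.699 / 1.905 = 94.867.

94.87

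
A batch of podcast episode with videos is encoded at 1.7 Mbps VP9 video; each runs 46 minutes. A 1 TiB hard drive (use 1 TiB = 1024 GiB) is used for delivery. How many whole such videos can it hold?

1874

46 min = 2760 s
Per item: 1.700 Mbps × 2760 s = 4,692 Mb = 586.5 MB.
Capacity: 1 TiB = 8,796,093 Mb; 1874.70 items → 1874 complete.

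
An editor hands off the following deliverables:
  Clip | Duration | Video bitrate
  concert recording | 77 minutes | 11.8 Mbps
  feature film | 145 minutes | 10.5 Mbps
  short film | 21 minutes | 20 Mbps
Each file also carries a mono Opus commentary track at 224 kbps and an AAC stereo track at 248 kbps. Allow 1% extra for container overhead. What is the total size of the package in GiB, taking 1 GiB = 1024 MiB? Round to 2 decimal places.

20.92 GiB

Audio total: 224 + 248 = 472 kbps = 0.472 Mbps.
concert recording: 12.272 Mbps × 4620 s × 1.01 = 57263.6 Mb
feature film: 10.972 Mbps × 8700 s × 1.01 = 96411.0 Mb
short film: 20.472 Mbps × 1260 s × 1.01 = 26052.7 Mb
Total: 179727.2 Mb = 22465.9 MB.
= 20.92 GiB.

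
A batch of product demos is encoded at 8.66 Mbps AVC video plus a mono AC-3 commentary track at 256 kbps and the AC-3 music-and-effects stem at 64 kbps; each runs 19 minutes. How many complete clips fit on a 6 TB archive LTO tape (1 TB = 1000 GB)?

19 min = 1140 s
Audio total: 256 + 64 = 320 kbps = 0.320 Mbps.
Total bitrate: 8.980 Mbps.
Per item: 8.980 Mbps × 1140 s = 10,237 Mb = 1,280 MB.
Capacity: 6 TB = 48,000,000 Mb; 4688.78 items → 4688 complete.

4688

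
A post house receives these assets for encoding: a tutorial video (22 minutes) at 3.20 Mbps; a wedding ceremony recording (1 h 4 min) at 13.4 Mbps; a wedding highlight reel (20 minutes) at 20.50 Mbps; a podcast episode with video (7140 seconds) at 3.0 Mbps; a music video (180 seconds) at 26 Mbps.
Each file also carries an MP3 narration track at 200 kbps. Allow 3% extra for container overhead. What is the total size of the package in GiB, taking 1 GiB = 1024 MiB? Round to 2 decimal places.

13.08 GiB

Audio: 200 kbps = 0.200 Mbps.
tutorial video: 3.400 Mbps × 1320 s × 1.03 = 4622.6 Mb
wedding ceremony recording: 13.600 Mbps × 3840 s × 1.03 = 53790.7 Mb
wedding highlight reel: 20.700 Mbps × 1200 s × 1.03 = 25585.2 Mb
podcast episode with video: 3.200 Mbps × 7140 s × 1.03 = 23533.4 Mb
music video: 26.200 Mbps × 180 s × 1.03 = 4857.5 Mb
Total: 112389.5 Mb = 14048.7 MB.
= 13.08 GiB.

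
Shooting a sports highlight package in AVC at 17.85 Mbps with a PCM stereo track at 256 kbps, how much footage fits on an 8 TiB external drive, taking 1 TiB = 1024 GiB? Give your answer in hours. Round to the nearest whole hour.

Audio: 256 kbps = 0.256 Mbps.
Total bitrate: 17.85 + 0.256 = 18.106 Mbps.
Capacity: 8 TiB = 70,368,744 Mb.
Recording time: 70,368,744 / 18.106 = 3,886,488 s ≈ 1,080 hours.

1080 hours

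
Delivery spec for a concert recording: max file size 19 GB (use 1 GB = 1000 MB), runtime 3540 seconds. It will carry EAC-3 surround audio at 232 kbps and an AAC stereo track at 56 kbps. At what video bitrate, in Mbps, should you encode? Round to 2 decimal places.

Budget: 19 GB = 152000.0 Mb.
Total bitrate budget: 152000.0 Mb / 3540 s = 42.938 Mbps.
Audio total: 232 + 56 = 288 kbps = 0.288 Mbps.
Video: 42.938 − 0.288 = 42.650 Mbps.

42.65 Mbps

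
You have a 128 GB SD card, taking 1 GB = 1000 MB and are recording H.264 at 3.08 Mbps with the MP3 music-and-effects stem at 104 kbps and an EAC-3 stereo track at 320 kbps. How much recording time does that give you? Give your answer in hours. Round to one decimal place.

Audio total: 104 + 320 = 424 kbps = 0.424 Mbps.
Total bitrate: 3.08 + 0.424 = 3.504 Mbps.
Capacity: 128 GB = 1,024,000 Mb.
Recording time: 1,024,000 / 3.504 = 292,237 s ≈ 81.2 hours.

81.2 hours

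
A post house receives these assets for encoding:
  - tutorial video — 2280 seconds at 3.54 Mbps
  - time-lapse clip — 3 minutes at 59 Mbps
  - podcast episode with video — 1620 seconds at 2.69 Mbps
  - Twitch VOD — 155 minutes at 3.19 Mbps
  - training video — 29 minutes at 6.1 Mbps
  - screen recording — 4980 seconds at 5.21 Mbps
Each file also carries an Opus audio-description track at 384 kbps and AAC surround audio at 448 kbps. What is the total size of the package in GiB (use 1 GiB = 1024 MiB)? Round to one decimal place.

12.3 GiB

Audio total: 384 + 448 = 832 kbps = 0.832 Mbps.
tutorial video: 4.372 Mbps × 2280 s = 9968.2 Mb
time-lapse clip: 59.832 Mbps × 180 s = 10769.8 Mb
podcast episode with video: 3.522 Mbps × 1620 s = 5705.6 Mb
Twitch VOD: 4.022 Mbps × 9300 s = 37404.6 Mb
training video: 6.932 Mbps × 1740 s = 12061.7 Mb
screen recording: 6.042 Mbps × 4980 s = 30089.2 Mb
Total: 105999.0 Mb = 13249.9 MB.
= 12.34 GiB.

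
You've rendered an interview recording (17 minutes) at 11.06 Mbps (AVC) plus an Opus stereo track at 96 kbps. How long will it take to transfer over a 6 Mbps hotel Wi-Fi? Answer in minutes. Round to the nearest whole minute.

17 min = 1020 s
Audio: 96 kbps = 0.096 Mbps.
Total bitrate: 11.156 Mbps.
File: 11.156 Mbps × 1020 s = 11379.1 Mb.
At 6 Mbps: 11379.1 / 6 = 1896.5 s ≈ 31.6 minutes.

32 minutes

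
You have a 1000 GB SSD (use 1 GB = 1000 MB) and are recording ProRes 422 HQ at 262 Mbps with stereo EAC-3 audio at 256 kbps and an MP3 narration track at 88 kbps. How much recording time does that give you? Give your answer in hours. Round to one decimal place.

8.5 hours

Audio total: 256 + 88 = 344 kbps = 0.344 Mbps.
Total bitrate: 262 + 0.344 = 262.344 Mbps.
Capacity: 1000 GB = 8,000,000 Mb.
Recording time: 8,000,000 / 262.344 = 30,494 s ≈ 8.47 hours.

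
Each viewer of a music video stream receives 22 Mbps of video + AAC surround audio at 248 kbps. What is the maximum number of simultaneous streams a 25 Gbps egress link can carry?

1123

Audio: 248 kbps = 0.248 Mbps.
Per-viewer media rate: 22.248 Mbps.
25 Gbps = 25,000 Mbps; 25,000 / 22.248 = 1123.70 → 1123 viewers.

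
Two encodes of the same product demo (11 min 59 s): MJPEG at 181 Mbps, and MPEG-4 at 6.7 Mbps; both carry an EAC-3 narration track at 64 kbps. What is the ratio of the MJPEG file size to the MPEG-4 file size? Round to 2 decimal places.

11 min 59 s = 719 s
Audio: 64 kbps = 0.064 Mbps.
MJPEG: 181.064 Mbps × 719 s = 130185.0 Mb = 15.156 GiB.
MPEG-4: 6.764 Mbps × 719 s = 4863.3 Mb = 0.566 GiB.
Ratio: 15.156 / 0.566 = 26.769.

26.77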